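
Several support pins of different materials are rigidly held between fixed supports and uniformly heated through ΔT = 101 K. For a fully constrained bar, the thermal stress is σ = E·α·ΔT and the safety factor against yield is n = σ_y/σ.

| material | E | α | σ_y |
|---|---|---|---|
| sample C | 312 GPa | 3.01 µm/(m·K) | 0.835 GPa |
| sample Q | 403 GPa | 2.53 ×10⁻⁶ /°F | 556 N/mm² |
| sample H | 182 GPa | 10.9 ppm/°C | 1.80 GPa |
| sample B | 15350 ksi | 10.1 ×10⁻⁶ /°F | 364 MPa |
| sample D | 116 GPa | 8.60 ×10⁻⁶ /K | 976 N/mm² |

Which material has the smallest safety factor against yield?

sample B

With everything in SI (GPa, ×10⁻⁶/K, MPa):
  sample C: E = 312.0, α = 3.01, σ_y = 835.0 → σ = 94.9 MPa, n = 8.80
  sample Q: E = 403.0, α = 4.55, σ_y = 556.0 → σ = 185 MPa, n = 3.00
  sample H: E = 182.0, α = 10.9, σ_y = 1800 → σ = 200 MPa, n = 8.98
  sample B: E = 105.8, α = 18.2, σ_y = 364.0 → σ = 194 MPa, n = 1.87
  sample D: E = 116.0, α = 8.60, σ_y = 976.0 → σ = 101 MPa, n = 9.69
Smallest n: sample B with n = 1.87.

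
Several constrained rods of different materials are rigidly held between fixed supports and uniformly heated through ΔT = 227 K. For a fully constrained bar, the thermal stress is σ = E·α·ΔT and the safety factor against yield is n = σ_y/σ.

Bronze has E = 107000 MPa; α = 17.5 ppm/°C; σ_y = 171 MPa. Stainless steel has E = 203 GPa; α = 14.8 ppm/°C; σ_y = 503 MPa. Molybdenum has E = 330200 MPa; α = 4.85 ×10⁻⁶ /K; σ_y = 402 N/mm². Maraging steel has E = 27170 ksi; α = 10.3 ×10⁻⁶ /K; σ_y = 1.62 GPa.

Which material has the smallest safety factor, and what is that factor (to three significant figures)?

bronze, n = 0.402

In consistent units (E in GPa, α in ×10⁻⁶/K, σ_y in MPa):
  bronze: E = 107.0, α = 17.5, σ_y = 171.0 → σ = 425 MPa, n = 0.402
  stainless steel: E = 203.0, α = 14.8, σ_y = 503.0 → σ = 682 MPa, n = 0.738
  molybdenum: E = 330.2, α = 4.85, σ_y = 402.0 → σ = 364 MPa, n = 1.11
  maraging steel: E = 187.3, α = 10.3, σ_y = 1620 → σ = 438 MPa, n = 3.70
The minimum is bronze at n = 0.402.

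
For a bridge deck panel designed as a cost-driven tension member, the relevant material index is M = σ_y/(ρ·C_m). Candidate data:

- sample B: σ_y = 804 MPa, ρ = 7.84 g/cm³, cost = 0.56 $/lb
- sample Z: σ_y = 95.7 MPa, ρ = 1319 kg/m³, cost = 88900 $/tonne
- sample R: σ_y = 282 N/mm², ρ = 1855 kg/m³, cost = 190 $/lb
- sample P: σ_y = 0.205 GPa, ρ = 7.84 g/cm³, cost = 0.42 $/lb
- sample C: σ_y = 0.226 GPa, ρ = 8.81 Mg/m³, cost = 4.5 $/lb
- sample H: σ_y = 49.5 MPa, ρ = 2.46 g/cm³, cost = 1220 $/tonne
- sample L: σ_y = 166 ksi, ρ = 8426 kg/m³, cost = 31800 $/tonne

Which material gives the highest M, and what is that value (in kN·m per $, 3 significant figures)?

sample B, M = 83.1 kN·m per $

Putting every candidate on a common basis:
  sample B: σ_y = 804.0 MPa, ρ = 7840 kg/m³, cost = 1.235 $/kg
  sample Z: σ_y = 95.70 MPa, ρ = 1319 kg/m³, cost = 88.90 $/kg
  sample R: σ_y = 282.0 MPa, ρ = 1855 kg/m³, cost = 418.9 $/kg
  sample P: σ_y = 205.0 MPa, ρ = 7840 kg/m³, cost = 0.9259 $/kg
  sample C: σ_y = 226.0 MPa, ρ = 8810 kg/m³, cost = 9.921 $/kg
  sample H: σ_y = 49.50 MPa, ρ = 2460 kg/m³, cost = 1.220 $/kg
  sample L: σ_y = 1145 MPa, ρ = 8426 kg/m³, cost = 31.80 $/kg
  sample B: M = 83.1 kN·m per $
  sample P: M = 28.2 kN·m per $
  sample H: M = 16.5 kN·m per $
  sample L: M = 4.27 kN·m per $
  sample C: M = 2.59 kN·m per $
  sample Z: M = 0.816 kN·m per $
  sample R: M = 0.363 kN·m per $
Sample B ranks first.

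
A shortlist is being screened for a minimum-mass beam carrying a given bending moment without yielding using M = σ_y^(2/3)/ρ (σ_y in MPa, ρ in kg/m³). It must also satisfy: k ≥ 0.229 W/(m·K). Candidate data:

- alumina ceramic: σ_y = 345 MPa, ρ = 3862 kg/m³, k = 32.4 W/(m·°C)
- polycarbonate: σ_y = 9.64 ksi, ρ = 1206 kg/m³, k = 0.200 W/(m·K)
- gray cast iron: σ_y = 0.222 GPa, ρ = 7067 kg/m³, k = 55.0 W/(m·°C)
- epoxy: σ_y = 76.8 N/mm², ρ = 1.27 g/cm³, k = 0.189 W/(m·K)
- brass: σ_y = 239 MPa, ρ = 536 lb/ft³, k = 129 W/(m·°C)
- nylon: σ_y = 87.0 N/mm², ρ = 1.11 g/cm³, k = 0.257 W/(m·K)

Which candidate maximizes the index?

Screen on constraints: k ≥ 0.229 W/(m·K). Survivors: alumina ceramic, gray cast iron, brass, nylon.
Putting every candidate on a common basis:
  alumina ceramic: σ_y = 345.0 MPa, ρ = 3862 kg/m³
  gray cast iron: σ_y = 222.0 MPa, ρ = 7067 kg/m³
  brass: σ_y = 239.0 MPa, ρ = 8586 kg/m³
  nylon: σ_y = 87.00 MPa, ρ = 1110 kg/m³
  nylon: M = 17.7×10⁻³
  alumina ceramic: M = 12.7×10⁻³
  gray cast iron: M = 5.19×10⁻³
  brass: M = 4.49×10⁻³
Highest index: nylon.

nylon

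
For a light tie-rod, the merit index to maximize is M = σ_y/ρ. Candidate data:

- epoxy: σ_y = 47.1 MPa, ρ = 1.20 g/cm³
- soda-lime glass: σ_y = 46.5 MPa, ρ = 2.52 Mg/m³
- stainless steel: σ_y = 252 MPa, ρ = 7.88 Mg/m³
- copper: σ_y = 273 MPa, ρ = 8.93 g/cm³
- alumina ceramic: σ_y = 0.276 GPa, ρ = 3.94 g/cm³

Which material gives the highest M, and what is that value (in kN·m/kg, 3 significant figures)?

Normalizing units and computing the index:
  epoxy: σ_y = 47.10 MPa, ρ = 1200 kg/m³
  soda-lime glass: σ_y = 46.50 MPa, ρ = 2520 kg/m³
  stainless steel: σ_y = 252.0 MPa, ρ = 7880 kg/m³
  copper: σ_y = 273.0 MPa, ρ = 8930 kg/m³
  alumina ceramic: σ_y = 276.0 MPa, ρ = 3940 kg/m³
  alumina ceramic: M = 70.1 kN·m/kg
  epoxy: M = 39.2 kN·m/kg
  stainless steel: M = 32.0 kN·m/kg
  copper: M = 30.6 kN·m/kg
  soda-lime glass: M = 18.5 kN·m/kg
Highest index: alumina ceramic.

alumina ceramic, M = 70.1 kN·m/kg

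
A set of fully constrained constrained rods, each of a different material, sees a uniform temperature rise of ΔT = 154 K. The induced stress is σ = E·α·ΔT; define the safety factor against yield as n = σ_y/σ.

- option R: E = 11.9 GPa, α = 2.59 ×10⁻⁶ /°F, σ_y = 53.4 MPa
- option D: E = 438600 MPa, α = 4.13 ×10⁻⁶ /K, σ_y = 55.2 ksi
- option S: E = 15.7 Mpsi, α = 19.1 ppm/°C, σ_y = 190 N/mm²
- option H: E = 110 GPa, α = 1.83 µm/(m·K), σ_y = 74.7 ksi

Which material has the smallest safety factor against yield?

In consistent units (E in GPa, α in ×10⁻⁶/K, σ_y in MPa):
  option R: E = 11.90, α = 4.66, σ_y = 53.40 → σ = 8.54 MPa, n = 6.25
  option D: E = 438.6, α = 4.13, σ_y = 380.6 → σ = 279 MPa, n = 1.36
  option S: E = 108.2, α = 19.1, σ_y = 190.0 → σ = 318 MPa, n = 0.597
  option H: E = 110.0, α = 1.83, σ_y = 515.0 → σ = 31.0 MPa, n = 16.6
Smallest n: option S with n = 0.597.

option S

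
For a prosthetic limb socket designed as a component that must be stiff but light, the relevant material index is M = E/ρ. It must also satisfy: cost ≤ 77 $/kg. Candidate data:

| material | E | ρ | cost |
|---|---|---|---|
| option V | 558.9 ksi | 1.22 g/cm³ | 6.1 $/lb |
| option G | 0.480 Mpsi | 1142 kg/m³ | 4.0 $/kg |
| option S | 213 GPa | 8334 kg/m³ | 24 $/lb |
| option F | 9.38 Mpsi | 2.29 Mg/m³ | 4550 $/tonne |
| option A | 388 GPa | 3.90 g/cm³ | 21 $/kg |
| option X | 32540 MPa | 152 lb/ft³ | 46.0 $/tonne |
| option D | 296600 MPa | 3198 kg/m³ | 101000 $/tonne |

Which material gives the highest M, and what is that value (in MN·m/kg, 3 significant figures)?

option A, M = 99.5 MN·m/kg

Screen on constraints: cost ≤ 77 $/kg. Survivors: option V, option G, option S, option F, option A, option X.
After converting to SI:
  option V: E = 3.853 GPa, ρ = 1220 kg/m³
  option G: E = 3.309 GPa, ρ = 1142 kg/m³
  option S: E = 213.0 GPa, ρ = 8334 kg/m³
  option F: E = 64.67 GPa, ρ = 2290 kg/m³
  option A: E = 388.0 GPa, ρ = 3900 kg/m³
  option X: E = 32.54 GPa, ρ = 2435 kg/m³
  option A: M = 99.5 MN·m/kg
  option F: M = 28.2 MN·m/kg
  option S: M = 25.6 MN·m/kg
  option X: M = 13.4 MN·m/kg
  option V: M = 3.16 MN·m/kg
  option G: M = 2.90 MN·m/kg
Option A ranks first.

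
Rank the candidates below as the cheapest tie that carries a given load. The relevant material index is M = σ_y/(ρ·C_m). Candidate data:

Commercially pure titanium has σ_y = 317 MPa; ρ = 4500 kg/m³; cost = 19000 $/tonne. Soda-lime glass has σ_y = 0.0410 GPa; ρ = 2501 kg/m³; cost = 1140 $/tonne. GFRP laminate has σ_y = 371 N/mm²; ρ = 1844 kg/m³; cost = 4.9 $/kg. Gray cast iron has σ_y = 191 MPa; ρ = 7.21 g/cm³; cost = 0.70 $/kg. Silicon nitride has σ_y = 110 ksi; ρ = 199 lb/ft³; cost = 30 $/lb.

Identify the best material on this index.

In SI units:
  commercially pure titanium: σ_y = 317.0 MPa, ρ = 4500 kg/m³, cost = 19.00 $/kg
  soda-lime glass: σ_y = 41.00 MPa, ρ = 2501 kg/m³, cost = 1.140 $/kg
  GFRP laminate: σ_y = 371.0 MPa, ρ = 1844 kg/m³, cost = 4.900 $/kg
  gray cast iron: σ_y = 191.0 MPa, ρ = 7210 kg/m³, cost = 0.7000 $/kg
  silicon nitride: σ_y = 758.4 MPa, ρ = 3188 kg/m³, cost = 66.14 $/kg
  GFRP laminate: M = 41.1 kN·m per $
  gray cast iron: M = 37.8 kN·m per $
  soda-lime glass: M = 14.4 kN·m per $
  commercially pure titanium: M = 3.71 kN·m per $
  silicon nitride: M = 3.60 kN·m per $
Highest index: GFRP laminate.

GFRP laminate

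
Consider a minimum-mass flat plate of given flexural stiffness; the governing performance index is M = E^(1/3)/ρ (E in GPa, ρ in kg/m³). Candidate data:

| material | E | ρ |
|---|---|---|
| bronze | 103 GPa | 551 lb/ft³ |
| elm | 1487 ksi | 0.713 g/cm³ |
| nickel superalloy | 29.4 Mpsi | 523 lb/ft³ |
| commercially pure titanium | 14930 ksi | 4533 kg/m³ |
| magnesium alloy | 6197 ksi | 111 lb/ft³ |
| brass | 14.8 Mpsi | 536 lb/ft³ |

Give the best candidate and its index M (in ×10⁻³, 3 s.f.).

elm, M = 3.05×10⁻³

In SI units:
  bronze: E = 103.0 GPa, ρ = 8826 kg/m³
  elm: E = 10.25 GPa, ρ = 713.0 kg/m³
  nickel superalloy: E = 202.7 GPa, ρ = 8378 kg/m³
  commercially pure titanium: E = 102.9 GPa, ρ = 4533 kg/m³
  magnesium alloy: E = 42.73 GPa, ρ = 1778 kg/m³
  brass: E = 102.0 GPa, ρ = 8586 kg/m³
  elm: M = 3.05×10⁻³
  magnesium alloy: M = 1.97×10⁻³
  commercially pure titanium: M = 1.03×10⁻³
  nickel superalloy: M = 0.701×10⁻³
  brass: M = 0.544×10⁻³
  bronze: M = 0.531×10⁻³
The maximum is for elm.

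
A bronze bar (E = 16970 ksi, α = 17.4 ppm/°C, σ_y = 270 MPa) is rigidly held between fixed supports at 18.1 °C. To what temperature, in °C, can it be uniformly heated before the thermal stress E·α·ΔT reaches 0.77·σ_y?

120 °C

E = 16970 ksi = 117.0 GPa.
E·α·ΔT = 207.9 MPa ⇒ ΔT = 207.9 / (117.0×10³ × 17.4×10⁻⁶) = 102.1 K.
T = 18.1 + 102.1 = 120.2 °C.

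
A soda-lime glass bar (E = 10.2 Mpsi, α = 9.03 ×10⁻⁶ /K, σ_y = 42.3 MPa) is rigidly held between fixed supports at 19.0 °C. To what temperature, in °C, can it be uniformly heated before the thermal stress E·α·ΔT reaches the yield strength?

E = 10.2 Mpsi = 70.33 GPa.
E·α·ΔT = 42.30 MPa ⇒ ΔT = 42.30 / (70.33×10³ × 9.03×10⁻⁶) = 66.61 K.
T = 19.0 + 66.61 = 85.61 °C.

85.6 °C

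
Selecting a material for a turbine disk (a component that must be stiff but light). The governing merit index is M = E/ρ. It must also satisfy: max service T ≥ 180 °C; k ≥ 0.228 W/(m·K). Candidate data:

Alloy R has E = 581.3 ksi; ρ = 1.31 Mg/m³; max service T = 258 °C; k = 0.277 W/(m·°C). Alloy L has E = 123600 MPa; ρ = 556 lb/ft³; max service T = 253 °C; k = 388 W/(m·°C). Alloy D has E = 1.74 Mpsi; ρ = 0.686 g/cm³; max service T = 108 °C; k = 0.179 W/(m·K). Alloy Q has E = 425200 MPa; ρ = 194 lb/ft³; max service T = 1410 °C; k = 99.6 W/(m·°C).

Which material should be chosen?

Screen on constraints: max service T ≥ 180 °C; k ≥ 0.228 W/(m·K). Survivors: alloy R, alloy L, alloy Q.
After converting to SI:
  alloy R: E = 4.008 GPa, ρ = 1310 kg/m³
  alloy L: E = 123.6 GPa, ρ = 8906 kg/m³
  alloy Q: E = 425.2 GPa, ρ = 3108 kg/m³
  alloy Q: M = 137 MN·m/kg
  alloy L: M = 13.9 MN·m/kg
  alloy R: M = 3.06 MN·m/kg
Alloy Q has the largest M.

alloy Q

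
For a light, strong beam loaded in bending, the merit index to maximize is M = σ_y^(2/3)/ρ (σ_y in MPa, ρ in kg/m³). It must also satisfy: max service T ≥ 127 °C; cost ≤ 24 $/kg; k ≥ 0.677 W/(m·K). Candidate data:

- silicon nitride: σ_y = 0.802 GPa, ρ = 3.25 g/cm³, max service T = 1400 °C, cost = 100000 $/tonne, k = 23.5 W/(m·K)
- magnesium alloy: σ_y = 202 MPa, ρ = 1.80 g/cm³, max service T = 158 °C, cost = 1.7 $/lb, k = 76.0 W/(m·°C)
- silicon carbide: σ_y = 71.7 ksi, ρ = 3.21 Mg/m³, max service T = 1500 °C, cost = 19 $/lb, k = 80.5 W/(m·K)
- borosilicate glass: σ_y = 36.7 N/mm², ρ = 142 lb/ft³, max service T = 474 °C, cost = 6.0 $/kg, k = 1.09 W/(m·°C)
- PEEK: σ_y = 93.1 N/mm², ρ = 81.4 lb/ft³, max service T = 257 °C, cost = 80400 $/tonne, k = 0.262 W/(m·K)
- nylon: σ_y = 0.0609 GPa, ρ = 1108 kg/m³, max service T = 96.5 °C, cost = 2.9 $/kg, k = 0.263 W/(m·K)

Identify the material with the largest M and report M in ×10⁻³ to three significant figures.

Screen on constraints: max service T ≥ 127 °C; cost ≤ 24 $/kg; k ≥ 0.677 W/(m·K). Survivors: magnesium alloy, borosilicate glass.
After converting to SI:
  magnesium alloy: σ_y = 202.0 MPa, ρ = 1800 kg/m³
  borosilicate glass: σ_y = 36.70 MPa, ρ = 2275 kg/m³
  magnesium alloy: M = 19.1×10⁻³
  borosilicate glass: M = 4.86×10⁻³
Magnesium alloy ranks first.

magnesium alloy, M = 19.1×10⁻³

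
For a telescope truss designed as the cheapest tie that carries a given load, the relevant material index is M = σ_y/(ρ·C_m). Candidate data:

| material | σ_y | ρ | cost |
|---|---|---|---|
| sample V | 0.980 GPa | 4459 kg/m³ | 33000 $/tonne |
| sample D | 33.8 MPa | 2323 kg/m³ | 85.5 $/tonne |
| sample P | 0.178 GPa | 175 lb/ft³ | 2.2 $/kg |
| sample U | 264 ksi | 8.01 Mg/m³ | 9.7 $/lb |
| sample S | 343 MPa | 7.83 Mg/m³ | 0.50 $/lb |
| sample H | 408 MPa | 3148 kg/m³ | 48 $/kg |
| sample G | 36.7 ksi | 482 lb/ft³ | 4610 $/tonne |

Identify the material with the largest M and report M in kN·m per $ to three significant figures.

sample D, M = 170 kN·m per $

In SI units:
  sample V: σ_y = 980.0 MPa, ρ = 4459 kg/m³, cost = 33.00 $/kg
  sample D: σ_y = 33.80 MPa, ρ = 2323 kg/m³, cost = 0.08550 $/kg
  sample P: σ_y = 178.0 MPa, ρ = 2803 kg/m³, cost = 2.200 $/kg
  sample U: σ_y = 1820 MPa, ρ = 8010 kg/m³, cost = 21.38 $/kg
  sample S: σ_y = 343.0 MPa, ρ = 7830 kg/m³, cost = 1.102 $/kg
  sample H: σ_y = 408.0 MPa, ρ = 3148 kg/m³, cost = 48.00 $/kg
  sample G: σ_y = 253.0 MPa, ρ = 7721 kg/m³, cost = 4.610 $/kg
  sample D: M = 170 kN·m per $
  sample S: M = 39.7 kN·m per $
  sample P: M = 28.9 kN·m per $
  sample U: M = 10.6 kN·m per $
  sample G: M = 7.11 kN·m per $
  sample V: M = 6.66 kN·m per $
  sample H: M = 2.70 kN·m per $
Sample D has the largest M.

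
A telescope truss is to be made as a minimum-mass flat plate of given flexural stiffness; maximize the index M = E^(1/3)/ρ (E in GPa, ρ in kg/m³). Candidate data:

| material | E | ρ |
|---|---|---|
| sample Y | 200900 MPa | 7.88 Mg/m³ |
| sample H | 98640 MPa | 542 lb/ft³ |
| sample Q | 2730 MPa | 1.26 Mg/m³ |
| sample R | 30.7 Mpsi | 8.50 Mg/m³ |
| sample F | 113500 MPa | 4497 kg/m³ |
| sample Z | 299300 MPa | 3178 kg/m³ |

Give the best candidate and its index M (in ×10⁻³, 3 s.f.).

Convert each candidate to consistent units, then evaluate M:
  sample Y: E = 200.9 GPa, ρ = 7880 kg/m³
  sample H: E = 98.64 GPa, ρ = 8682 kg/m³
  sample Q: E = 2.730 GPa, ρ = 1260 kg/m³
  sample R: E = 211.7 GPa, ρ = 8500 kg/m³
  sample F: E = 113.5 GPa, ρ = 4497 kg/m³
  sample Z: E = 299.3 GPa, ρ = 3178 kg/m³
  sample Z: M = 2.10×10⁻³
  sample Q: M = 1.11×10⁻³
  sample F: M = 1.08×10⁻³
  sample Y: M = 0.743×10⁻³
  sample R: M = 0.701×10⁻³
  sample H: M = 0.532×10⁻³
Highest index: sample Z.

sample Z, M = 2.10×10⁻³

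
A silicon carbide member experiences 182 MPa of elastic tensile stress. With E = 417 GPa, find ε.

ε = σ/E = 182 / 417000 = 4.36×10⁻⁴.

4.36×10⁻⁴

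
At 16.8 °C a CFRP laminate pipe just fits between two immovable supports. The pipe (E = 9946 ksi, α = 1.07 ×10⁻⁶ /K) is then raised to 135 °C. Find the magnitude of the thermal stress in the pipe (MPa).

E = 9946 ksi = 68.58 GPa.
ΔT = 118.2 K. Constrained thermal stress σ = E·α·ΔT = 68.58×10³ MPa × 1.07×10⁻⁶ × 118.2 = 8.67 MPa (compressive).

8.67 MPa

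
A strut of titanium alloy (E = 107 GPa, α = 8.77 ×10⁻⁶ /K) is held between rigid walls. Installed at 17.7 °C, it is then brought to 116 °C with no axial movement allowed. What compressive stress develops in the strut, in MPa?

92.2 MPa

ΔT = 98.30 K. Constrained thermal stress σ = E·α·ΔT = 107.0×10³ MPa × 8.77×10⁻⁶ × 98.30 = 92.2 MPa (compressive).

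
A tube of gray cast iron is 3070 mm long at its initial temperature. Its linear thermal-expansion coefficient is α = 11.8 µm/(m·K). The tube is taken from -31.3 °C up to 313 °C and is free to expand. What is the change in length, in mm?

ΔT = 313 − (-31.3) = 344.3 K.
ΔL = α·L₀·ΔT = 11.8×10⁻⁶ × 3070 mm × 344.3 K = 12.5 mm.

12.5 mm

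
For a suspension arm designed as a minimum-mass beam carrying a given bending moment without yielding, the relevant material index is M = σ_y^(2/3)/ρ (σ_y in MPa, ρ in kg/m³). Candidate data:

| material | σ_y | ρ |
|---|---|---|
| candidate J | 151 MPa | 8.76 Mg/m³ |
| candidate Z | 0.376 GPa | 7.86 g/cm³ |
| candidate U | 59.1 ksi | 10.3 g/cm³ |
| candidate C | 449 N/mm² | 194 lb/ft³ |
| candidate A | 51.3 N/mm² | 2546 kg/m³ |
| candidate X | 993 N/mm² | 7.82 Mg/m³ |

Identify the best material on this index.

In SI units:
  candidate J: σ_y = 151.0 MPa, ρ = 8760 kg/m³
  candidate Z: σ_y = 376.0 MPa, ρ = 7860 kg/m³
  candidate U: σ_y = 407.5 MPa, ρ = 10300 kg/m³
  candidate C: σ_y = 449.0 MPa, ρ = 3108 kg/m³
  candidate A: σ_y = 51.30 MPa, ρ = 2546 kg/m³
  candidate X: σ_y = 993.0 MPa, ρ = 7820 kg/m³
  candidate C: M = 18.9×10⁻³
  candidate X: M = 12.7×10⁻³
  candidate Z: M = 6.63×10⁻³
  candidate A: M = 5.42×10⁻³
  candidate U: M = 5.34×10⁻³
  candidate J: M = 3.24×10⁻³
The maximum is for candidate C.

candidate C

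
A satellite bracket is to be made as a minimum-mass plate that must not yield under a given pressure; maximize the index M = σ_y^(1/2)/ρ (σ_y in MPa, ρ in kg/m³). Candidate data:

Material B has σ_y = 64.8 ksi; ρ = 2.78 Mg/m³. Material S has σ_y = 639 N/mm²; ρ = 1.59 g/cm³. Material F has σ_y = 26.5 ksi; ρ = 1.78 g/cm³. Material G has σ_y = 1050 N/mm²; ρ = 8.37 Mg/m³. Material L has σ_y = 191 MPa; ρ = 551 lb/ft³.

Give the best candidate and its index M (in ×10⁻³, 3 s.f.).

In SI units:
  material B: σ_y = 446.8 MPa, ρ = 2780 kg/m³
  material S: σ_y = 639.0 MPa, ρ = 1590 kg/m³
  material F: σ_y = 182.7 MPa, ρ = 1780 kg/m³
  material G: σ_y = 1050 MPa, ρ = 8370 kg/m³
  material L: σ_y = 191.0 MPa, ρ = 8826 kg/m³
  material S: M = 15.9×10⁻³
  material B: M = 7.60×10⁻³
  material F: M = 7.59×10⁻³
  material G: M = 3.87×10⁻³
  material L: M = 1.57×10⁻³
The maximum is for material S.

material S, M = 15.9×10⁻³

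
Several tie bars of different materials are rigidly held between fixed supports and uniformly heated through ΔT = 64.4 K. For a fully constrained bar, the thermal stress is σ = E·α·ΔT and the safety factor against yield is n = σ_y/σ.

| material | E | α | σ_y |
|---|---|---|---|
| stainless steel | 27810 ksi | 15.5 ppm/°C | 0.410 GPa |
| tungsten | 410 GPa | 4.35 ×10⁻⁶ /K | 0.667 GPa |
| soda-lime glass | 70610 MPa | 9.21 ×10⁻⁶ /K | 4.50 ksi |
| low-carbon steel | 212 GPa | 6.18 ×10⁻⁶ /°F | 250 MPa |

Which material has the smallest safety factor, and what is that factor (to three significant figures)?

With everything in SI (GPa, ×10⁻⁶/K, MPa):
  stainless steel: E = 191.7, α = 15.5, σ_y = 410.0 → σ = 191 MPa, n = 2.14
  tungsten: E = 410.0, α = 4.35, σ_y = 667.0 → σ = 115 MPa, n = 5.81
  soda-lime glass: E = 70.61, α = 9.21, σ_y = 31.03 → σ = 41.9 MPa, n = 0.741
  low-carbon steel: E = 212.0, α = 11.1, σ_y = 250.0 → σ = 152 MPa, n = 1.65
Soda-lime glass has the lowest safety factor, n = 0.741.

soda-lime glass, n = 0.741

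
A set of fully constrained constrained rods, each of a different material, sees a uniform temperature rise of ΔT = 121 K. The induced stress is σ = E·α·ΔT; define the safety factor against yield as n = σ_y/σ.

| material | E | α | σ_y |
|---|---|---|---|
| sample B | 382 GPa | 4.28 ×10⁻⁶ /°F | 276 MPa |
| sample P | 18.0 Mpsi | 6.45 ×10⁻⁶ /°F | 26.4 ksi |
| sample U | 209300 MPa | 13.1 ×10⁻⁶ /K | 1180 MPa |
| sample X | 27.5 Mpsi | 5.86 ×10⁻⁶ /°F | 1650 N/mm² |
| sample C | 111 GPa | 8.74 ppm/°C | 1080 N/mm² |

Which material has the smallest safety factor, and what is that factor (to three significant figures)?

sample B, n = 0.775

Converting E to GPa, α to ×10⁻⁶/K, σ_y to MPa, then σ and n for each:
  sample B: E = 382.0, α = 7.70, σ_y = 276.0 → σ = 356 MPa, n = 0.775
  sample P: E = 124.1, α = 11.6, σ_y = 182.0 → σ = 174 MPa, n = 1.04
  sample U: E = 209.3, α = 13.1, σ_y = 1180 → σ = 332 MPa, n = 3.56
  sample X: E = 189.6, α = 10.5, σ_y = 1650 → σ = 242 MPa, n = 6.82
  sample C: E = 111.0, α = 8.74, σ_y = 1080 → σ = 117 MPa, n = 9.20
Sample B has the lowest safety factor, n = 0.775.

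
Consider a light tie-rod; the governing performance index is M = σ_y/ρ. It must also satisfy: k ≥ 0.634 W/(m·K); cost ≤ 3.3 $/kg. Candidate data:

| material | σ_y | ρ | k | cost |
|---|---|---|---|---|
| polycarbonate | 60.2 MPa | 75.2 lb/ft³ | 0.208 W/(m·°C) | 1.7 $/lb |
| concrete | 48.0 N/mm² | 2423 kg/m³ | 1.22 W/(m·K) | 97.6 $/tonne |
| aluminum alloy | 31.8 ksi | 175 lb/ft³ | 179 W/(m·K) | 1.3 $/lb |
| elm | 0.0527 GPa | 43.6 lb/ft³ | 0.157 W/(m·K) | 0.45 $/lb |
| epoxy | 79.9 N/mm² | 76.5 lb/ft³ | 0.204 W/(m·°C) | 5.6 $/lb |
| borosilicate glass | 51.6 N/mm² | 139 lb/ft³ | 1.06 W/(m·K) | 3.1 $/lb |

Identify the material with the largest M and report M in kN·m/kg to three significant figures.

aluminum alloy, M = 78.2 kN·m/kg

Screen on constraints: k ≥ 0.634 W/(m·K); cost ≤ 3.3 $/kg. Survivors: concrete, aluminum alloy.
After converting to SI:
  concrete: σ_y = 48.00 MPa, ρ = 2423 kg/m³
  aluminum alloy: σ_y = 219.3 MPa, ρ = 2803 kg/m³
  aluminum alloy: M = 78.2 kN·m/kg
  concrete: M = 19.8 kN·m/kg
Aluminum alloy has the largest M.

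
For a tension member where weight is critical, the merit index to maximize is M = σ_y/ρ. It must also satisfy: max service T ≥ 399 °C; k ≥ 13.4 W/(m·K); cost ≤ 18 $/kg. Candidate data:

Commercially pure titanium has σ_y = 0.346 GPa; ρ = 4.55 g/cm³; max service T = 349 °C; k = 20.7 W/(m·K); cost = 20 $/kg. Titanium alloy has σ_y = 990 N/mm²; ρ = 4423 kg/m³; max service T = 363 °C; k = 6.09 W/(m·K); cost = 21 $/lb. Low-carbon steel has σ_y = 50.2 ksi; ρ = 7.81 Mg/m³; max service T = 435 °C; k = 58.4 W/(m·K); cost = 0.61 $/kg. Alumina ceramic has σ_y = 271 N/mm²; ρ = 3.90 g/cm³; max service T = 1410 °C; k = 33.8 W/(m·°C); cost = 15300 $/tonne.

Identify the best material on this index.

Screen on constraints: max service T ≥ 399 °C; k ≥ 13.4 W/(m·K); cost ≤ 18 $/kg. Survivors: low-carbon steel, alumina ceramic.
After converting to SI:
  low-carbon steel: σ_y = 346.1 MPa, ρ = 7810 kg/m³
  alumina ceramic: σ_y = 271.0 MPa, ρ = 3900 kg/m³
  alumina ceramic: M = 69.5 kN·m/kg
  low-carbon steel: M = 44.3 kN·m/kg
Alumina ceramic ranks first.

alumina ceramic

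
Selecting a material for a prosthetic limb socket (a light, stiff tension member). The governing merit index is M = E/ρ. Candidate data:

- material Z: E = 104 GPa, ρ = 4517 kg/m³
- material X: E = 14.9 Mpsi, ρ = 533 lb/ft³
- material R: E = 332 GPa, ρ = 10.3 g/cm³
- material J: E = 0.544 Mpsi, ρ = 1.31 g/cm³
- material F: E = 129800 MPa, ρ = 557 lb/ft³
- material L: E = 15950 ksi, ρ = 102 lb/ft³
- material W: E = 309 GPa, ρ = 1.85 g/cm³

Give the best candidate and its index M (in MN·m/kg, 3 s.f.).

material W, M = 167 MN·m/kg

Convert each candidate to consistent units, then evaluate M:
  material Z: E = 104.0 GPa, ρ = 4517 kg/m³
  material X: E = 102.7 GPa, ρ = 8538 kg/m³
  material R: E = 332.0 GPa, ρ = 10300 kg/m³
  material J: E = 3.751 GPa, ρ = 1310 kg/m³
  material F: E = 129.8 GPa, ρ = 8922 kg/m³
  material L: E = 110.0 GPa, ρ = 1634 kg/m³
  material W: E = 309.0 GPa, ρ = 1850 kg/m³
  material W: M = 167 MN·m/kg
  material L: M = 67.3 MN·m/kg
  material R: M = 32.2 MN·m/kg
  material Z: M = 23.0 MN·m/kg
  material F: M = 14.5 MN·m/kg
  material X: M = 12.0 MN·m/kg
  material J: M = 2.86 MN·m/kg
Material W has the largest M.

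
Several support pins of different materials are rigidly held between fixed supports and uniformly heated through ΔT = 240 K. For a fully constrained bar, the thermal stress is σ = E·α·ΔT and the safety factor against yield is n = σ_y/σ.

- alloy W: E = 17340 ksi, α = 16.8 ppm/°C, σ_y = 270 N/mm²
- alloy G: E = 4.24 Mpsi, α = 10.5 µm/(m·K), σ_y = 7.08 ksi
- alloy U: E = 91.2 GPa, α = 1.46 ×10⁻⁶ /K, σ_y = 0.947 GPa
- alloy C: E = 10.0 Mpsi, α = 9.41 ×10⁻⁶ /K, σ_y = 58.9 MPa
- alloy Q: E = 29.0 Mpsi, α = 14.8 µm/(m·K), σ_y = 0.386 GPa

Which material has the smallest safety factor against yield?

alloy C

Converting E to GPa, α to ×10⁻⁶/K, σ_y to MPa, then σ and n for each:
  alloy W: E = 119.6, α = 16.8, σ_y = 270.0 → σ = 482 MPa, n = 0.560
  alloy G: E = 29.23, α = 10.5, σ_y = 48.81 → σ = 73.7 MPa, n = 0.663
  alloy U: E = 91.20, α = 1.46, σ_y = 947.0 → σ = 32.0 MPa, n = 29.6
  alloy C: E = 68.95, α = 9.41, σ_y = 58.90 → σ = 156 MPa, n = 0.378
  alloy Q: E = 199.9, α = 14.8, σ_y = 386.0 → σ = 710 MPa, n = 0.543
The minimum is alloy C at n = 0.378.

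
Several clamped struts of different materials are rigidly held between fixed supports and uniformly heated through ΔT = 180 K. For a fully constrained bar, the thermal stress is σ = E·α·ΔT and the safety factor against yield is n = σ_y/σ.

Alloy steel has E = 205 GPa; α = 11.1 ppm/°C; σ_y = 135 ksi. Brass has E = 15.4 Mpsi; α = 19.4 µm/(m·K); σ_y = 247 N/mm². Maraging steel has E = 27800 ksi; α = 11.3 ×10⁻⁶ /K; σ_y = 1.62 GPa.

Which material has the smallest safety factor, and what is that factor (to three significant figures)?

Per material, after unit conversion:
  alloy steel: E = 205.0, α = 11.1, σ_y = 930.8 → σ = 410 MPa, n = 2.27
  brass: E = 106.2, α = 19.4, σ_y = 247.0 → σ = 371 MPa, n = 0.666
  maraging steel: E = 191.7, α = 11.3, σ_y = 1620 → σ = 390 MPa, n = 4.16
The minimum is brass at n = 0.666.

brass, n = 0.666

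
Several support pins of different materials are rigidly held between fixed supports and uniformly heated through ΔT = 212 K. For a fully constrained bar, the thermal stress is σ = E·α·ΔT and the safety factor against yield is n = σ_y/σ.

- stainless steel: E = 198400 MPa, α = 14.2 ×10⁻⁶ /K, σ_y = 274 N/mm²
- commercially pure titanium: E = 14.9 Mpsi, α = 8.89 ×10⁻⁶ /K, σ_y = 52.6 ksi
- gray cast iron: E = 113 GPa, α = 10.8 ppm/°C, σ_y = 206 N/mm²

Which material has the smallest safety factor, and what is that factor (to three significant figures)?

stainless steel, n = 0.459

Per material, after unit conversion:
  stainless steel: E = 198.4, α = 14.2, σ_y = 274.0 → σ = 597 MPa, n = 0.459
  commercially pure titanium: E = 102.7, α = 8.89, σ_y = 362.7 → σ = 194 MPa, n = 1.87
  gray cast iron: E = 113.0, α = 10.8, σ_y = 206.0 → σ = 259 MPa, n = 0.796
Stainless steel has the lowest safety factor, n = 0.459.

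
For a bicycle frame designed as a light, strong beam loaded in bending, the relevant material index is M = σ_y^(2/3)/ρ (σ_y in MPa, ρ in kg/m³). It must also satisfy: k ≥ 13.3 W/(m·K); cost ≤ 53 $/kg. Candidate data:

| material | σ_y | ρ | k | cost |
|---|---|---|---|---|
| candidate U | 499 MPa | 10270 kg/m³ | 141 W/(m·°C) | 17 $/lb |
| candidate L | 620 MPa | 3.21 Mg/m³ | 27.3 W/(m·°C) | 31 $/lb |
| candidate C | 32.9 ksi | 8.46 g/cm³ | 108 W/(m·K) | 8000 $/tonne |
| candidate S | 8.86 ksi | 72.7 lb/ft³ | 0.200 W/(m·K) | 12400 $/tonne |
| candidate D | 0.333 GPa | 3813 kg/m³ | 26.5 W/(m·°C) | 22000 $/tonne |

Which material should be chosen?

candidate D

Screen on constraints: k ≥ 13.3 W/(m·K); cost ≤ 53 $/kg. Survivors: candidate U, candidate C, candidate D.
Putting every candidate on a common basis:
  candidate U: σ_y = 499.0 MPa, ρ = 10270 kg/m³
  candidate C: σ_y = 226.8 MPa, ρ = 8460 kg/m³
  candidate D: σ_y = 333.0 MPa, ρ = 3813 kg/m³
  candidate D: M = 12.6×10⁻³
  candidate U: M = 6.13×10⁻³
  candidate C: M = 4.40×10⁻³
Highest index: candidate D.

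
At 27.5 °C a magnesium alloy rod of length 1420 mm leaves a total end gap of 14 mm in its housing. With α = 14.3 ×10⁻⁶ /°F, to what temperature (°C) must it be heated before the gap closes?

α = 14.3×10⁻⁶/°F × 9/5 = 25.7×10⁻⁶/K.
α·L₀·ΔT = 14.0 mm ⇒ ΔT = 14.0 / (25.7×10⁻⁶ × 1420.0) = 383.0 K.
T = 27.5 + 383.0 = 410.5 °C.

411 °C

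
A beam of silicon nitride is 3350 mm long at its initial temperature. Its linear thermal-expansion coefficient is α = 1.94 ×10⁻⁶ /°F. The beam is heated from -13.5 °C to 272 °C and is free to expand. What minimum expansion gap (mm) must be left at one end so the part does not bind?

3.34 mm

Convert α: 1.94×10⁻⁶/°F × (9/5) = 3.49×10⁻⁶/K.
ΔT = 272 − (-13.5) = 285.5 K.
ΔL = α·L₀·ΔT = 3.49×10⁻⁶ × 3350 mm × 285.5 K = 3.34 mm.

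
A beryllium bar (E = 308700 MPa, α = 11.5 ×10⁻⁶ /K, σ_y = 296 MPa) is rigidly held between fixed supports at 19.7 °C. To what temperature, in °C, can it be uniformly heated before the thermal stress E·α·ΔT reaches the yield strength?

E = 308700 MPa = 308.7 GPa.
E·α·ΔT = 296.0 MPa ⇒ ΔT = 296.0 / (308.7×10³ × 11.5×10⁻⁶) = 83.38 K.
T = 19.7 + 83.38 = 103.1 °C.

103 °C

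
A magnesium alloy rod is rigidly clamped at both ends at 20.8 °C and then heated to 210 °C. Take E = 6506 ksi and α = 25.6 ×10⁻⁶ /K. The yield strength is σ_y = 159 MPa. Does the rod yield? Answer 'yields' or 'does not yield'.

yields

E = 6506 ksi = 44.86 GPa.
ΔT = 189.2 K. Constrained thermal stress σ = E·α·ΔT = 44.86×10³ MPa × 25.6×10⁻⁶ × 189.2 = 217 MPa (compressive).
Compare to σ_y = 159 MPa: σ ≥ σ_y, so it yields.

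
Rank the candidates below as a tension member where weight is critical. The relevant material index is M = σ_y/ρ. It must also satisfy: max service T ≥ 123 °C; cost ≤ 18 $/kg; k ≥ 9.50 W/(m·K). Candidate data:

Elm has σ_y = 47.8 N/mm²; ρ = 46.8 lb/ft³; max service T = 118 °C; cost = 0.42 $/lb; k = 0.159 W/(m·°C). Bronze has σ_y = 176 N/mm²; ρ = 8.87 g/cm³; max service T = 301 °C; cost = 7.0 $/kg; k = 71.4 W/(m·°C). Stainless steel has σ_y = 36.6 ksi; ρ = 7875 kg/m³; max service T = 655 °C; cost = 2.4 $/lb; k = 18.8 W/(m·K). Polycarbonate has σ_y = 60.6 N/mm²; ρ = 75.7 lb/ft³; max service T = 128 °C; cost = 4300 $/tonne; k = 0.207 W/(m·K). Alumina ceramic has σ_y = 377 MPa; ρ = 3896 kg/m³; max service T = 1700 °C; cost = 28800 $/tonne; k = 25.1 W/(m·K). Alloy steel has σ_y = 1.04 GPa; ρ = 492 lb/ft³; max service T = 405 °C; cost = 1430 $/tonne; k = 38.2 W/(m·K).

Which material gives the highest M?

Screen on constraints: max service T ≥ 123 °C; cost ≤ 18 $/kg; k ≥ 9.50 W/(m·K). Survivors: bronze, stainless steel, alloy steel.
Putting every candidate on a common basis:
  bronze: σ_y = 176.0 MPa, ρ = 8870 kg/m³
  stainless steel: σ_y = 252.3 MPa, ρ = 7875 kg/m³
  alloy steel: σ_y = 1040 MPa, ρ = 7881 kg/m³
  alloy steel: M = 132 kN·m/kg
  stainless steel: M = 32.0 kN·m/kg
  bronze: M = 19.8 kN·m/kg
Alloy steel has the largest M.

alloy steel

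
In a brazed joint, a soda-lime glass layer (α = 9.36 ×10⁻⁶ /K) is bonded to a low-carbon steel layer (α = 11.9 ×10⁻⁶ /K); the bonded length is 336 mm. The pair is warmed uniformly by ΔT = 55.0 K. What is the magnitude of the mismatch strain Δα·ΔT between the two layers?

1.40×10⁻⁴

Δα = |9.36 − 11.9|×10⁻⁶/K = 2.54×10⁻⁶/K.
Mismatch strain = Δα·ΔT = 2.54×10⁻⁶ × 55.0 = 1.40×10⁻⁴.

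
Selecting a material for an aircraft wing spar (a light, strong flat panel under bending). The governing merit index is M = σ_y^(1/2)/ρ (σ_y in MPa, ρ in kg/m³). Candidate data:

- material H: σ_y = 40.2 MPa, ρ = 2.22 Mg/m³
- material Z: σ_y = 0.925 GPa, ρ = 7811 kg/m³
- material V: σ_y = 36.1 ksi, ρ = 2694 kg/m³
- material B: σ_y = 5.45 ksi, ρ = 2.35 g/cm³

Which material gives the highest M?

After converting to SI:
  material H: σ_y = 40.20 MPa, ρ = 2220 kg/m³
  material Z: σ_y = 925.0 MPa, ρ = 7811 kg/m³
  material V: σ_y = 248.9 MPa, ρ = 2694 kg/m³
  material B: σ_y = 37.58 MPa, ρ = 2350 kg/m³
  material V: M = 5.86×10⁻³
  material Z: M = 3.89×10⁻³
  material H: M = 2.86×10⁻³
  material B: M = 2.61×10⁻³
Material V ranks first.

material V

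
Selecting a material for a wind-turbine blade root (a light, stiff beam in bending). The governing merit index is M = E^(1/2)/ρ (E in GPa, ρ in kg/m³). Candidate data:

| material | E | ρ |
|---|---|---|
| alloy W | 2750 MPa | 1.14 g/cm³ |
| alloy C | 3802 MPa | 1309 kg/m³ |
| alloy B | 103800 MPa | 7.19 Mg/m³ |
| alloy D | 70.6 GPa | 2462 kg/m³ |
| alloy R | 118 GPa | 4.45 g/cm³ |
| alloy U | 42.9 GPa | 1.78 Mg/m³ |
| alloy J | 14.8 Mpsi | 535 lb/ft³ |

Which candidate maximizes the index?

Putting every candidate on a common basis:
  alloy W: E = 2.750 GPa, ρ = 1140 kg/m³
  alloy C: E = 3.802 GPa, ρ = 1309 kg/m³
  alloy B: E = 103.8 GPa, ρ = 7190 kg/m³
  alloy D: E = 70.60 GPa, ρ = 2462 kg/m³
  alloy R: E = 118.0 GPa, ρ = 4450 kg/m³
  alloy U: E = 42.90 GPa, ρ = 1780 kg/m³
  alloy J: E = 102.0 GPa, ρ = 8570 kg/m³
  alloy U: M = 3.68×10⁻³
  alloy D: M = 3.41×10⁻³
  alloy R: M = 2.44×10⁻³
  alloy C: M = 1.49×10⁻³
  alloy W: M = 1.45×10⁻³
  alloy B: M = 1.42×10⁻³
  alloy J: M = 1.18×10⁻³
Highest index: alloy U.

alloy U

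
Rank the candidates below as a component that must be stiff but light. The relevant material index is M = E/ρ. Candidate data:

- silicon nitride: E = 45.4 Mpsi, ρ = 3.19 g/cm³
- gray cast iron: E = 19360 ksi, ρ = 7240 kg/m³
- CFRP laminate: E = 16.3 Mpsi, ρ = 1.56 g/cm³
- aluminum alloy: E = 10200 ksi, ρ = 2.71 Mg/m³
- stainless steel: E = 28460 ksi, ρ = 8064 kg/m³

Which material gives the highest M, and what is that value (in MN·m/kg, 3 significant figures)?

After converting to SI:
  silicon nitride: E = 313.0 GPa, ρ = 3190 kg/m³
  gray cast iron: E = 133.5 GPa, ρ = 7240 kg/m³
  CFRP laminate: E = 112.4 GPa, ρ = 1560 kg/m³
  aluminum alloy: E = 70.33 GPa, ρ = 2710 kg/m³
  stainless steel: E = 196.2 GPa, ρ = 8064 kg/m³
  silicon nitride: M = 98.1 MN·m/kg
  CFRP laminate: M = 72.0 MN·m/kg
  aluminum alloy: M = 26.0 MN·m/kg
  stainless steel: M = 24.3 MN·m/kg
  gray cast iron: M = 18.4 MN·m/kg
Highest index: silicon nitride.

silicon nitride, M = 98.1 MN·m/kg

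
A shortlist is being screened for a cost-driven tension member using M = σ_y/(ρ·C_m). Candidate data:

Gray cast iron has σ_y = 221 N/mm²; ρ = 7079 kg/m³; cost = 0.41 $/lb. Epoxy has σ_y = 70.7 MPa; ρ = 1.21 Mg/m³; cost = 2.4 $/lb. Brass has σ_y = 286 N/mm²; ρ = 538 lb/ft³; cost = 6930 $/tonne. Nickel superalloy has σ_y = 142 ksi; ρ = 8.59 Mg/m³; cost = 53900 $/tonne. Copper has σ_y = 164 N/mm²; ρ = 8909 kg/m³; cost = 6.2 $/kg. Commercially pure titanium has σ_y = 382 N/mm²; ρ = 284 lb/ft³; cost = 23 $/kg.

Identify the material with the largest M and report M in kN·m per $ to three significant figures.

gray cast iron, M = 34.5 kN·m per $

Putting every candidate on a common basis:
  gray cast iron: σ_y = 221.0 MPa, ρ = 7079 kg/m³, cost = 0.9039 $/kg
  epoxy: σ_y = 70.70 MPa, ρ = 1210 kg/m³, cost = 5.291 $/kg
  brass: σ_y = 286.0 MPa, ρ = 8618 kg/m³, cost = 6.930 $/kg
  nickel superalloy: σ_y = 979.1 MPa, ρ = 8590 kg/m³, cost = 53.90 $/kg
  copper: σ_y = 164.0 MPa, ρ = 8909 kg/m³, cost = 6.200 $/kg
  commercially pure titanium: σ_y = 382.0 MPa, ρ = 4549 kg/m³, cost = 23.00 $/kg
  gray cast iron: M = 34.5 kN·m per $
  epoxy: M = 11.0 kN·m per $
  brass: M = 4.79 kN·m per $
  commercially pure titanium: M = 3.65 kN·m per $
  copper: M = 2.97 kN·m per $
  nickel superalloy: M = 2.11 kN·m per $
Gray cast iron has the largest M.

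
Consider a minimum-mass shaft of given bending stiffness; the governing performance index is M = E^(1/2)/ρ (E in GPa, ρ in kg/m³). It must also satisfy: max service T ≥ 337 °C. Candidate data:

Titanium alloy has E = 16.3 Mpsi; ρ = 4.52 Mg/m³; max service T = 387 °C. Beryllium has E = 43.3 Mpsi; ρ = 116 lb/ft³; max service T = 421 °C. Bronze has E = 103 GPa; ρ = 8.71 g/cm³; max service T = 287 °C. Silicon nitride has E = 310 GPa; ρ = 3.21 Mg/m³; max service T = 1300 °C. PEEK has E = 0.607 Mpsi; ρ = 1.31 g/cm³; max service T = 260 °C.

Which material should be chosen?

Screen on constraints: max service T ≥ 337 °C. Survivors: titanium alloy, beryllium, silicon nitride.
Putting every candidate on a common basis:
  titanium alloy: E = 112.4 GPa, ρ = 4520 kg/m³
  beryllium: E = 298.5 GPa, ρ = 1858 kg/m³
  silicon nitride: E = 310.0 GPa, ρ = 3210 kg/m³
  beryllium: M = 9.30×10⁻³
  silicon nitride: M = 5.48×10⁻³
  titanium alloy: M = 2.35×10⁻³
Highest index: beryllium.

beryllium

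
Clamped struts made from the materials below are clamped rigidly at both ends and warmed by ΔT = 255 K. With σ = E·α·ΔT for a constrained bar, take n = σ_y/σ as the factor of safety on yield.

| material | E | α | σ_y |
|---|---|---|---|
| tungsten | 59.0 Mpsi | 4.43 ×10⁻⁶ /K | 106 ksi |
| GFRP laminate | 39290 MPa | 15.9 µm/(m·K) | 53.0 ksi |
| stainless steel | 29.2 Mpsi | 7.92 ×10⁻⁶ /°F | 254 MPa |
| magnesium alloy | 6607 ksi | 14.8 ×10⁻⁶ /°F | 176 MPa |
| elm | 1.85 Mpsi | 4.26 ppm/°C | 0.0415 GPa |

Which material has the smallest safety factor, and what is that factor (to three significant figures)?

stainless steel, n = 0.347

Converting E to GPa, α to ×10⁻⁶/K, σ_y to MPa, then σ and n for each:
  tungsten: E = 406.8, α = 4.43, σ_y = 730.8 → σ = 460 MPa, n = 1.59
  GFRP laminate: E = 39.29, α = 15.9, σ_y = 365.4 → σ = 159 MPa, n = 2.29
  stainless steel: E = 201.3, α = 14.3, σ_y = 254.0 → σ = 732 MPa, n = 0.347
  magnesium alloy: E = 45.55, α = 26.6, σ_y = 176.0 → σ = 309 MPa, n = 0.569
  elm: E = 12.76, α = 4.26, σ_y = 41.50 → σ = 13.9 MPa, n = 3.00
Smallest n: stainless steel with n = 0.347.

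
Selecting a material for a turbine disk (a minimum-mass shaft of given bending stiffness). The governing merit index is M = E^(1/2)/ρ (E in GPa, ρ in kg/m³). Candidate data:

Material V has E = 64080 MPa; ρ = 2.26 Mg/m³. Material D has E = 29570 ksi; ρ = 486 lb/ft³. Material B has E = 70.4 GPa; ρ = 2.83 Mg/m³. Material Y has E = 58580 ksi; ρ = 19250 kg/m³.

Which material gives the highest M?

material V

In SI units:
  material V: E = 64.08 GPa, ρ = 2260 kg/m³
  material D: E = 203.9 GPa, ρ = 7785 kg/m³
  material B: E = 70.40 GPa, ρ = 2830 kg/m³
  material Y: E = 403.9 GPa, ρ = 19250 kg/m³
  material V: M = 3.54×10⁻³
  material B: M = 2.96×10⁻³
  material D: M = 1.83×10⁻³
  material Y: M = 1.04×10⁻³
Highest index: material V.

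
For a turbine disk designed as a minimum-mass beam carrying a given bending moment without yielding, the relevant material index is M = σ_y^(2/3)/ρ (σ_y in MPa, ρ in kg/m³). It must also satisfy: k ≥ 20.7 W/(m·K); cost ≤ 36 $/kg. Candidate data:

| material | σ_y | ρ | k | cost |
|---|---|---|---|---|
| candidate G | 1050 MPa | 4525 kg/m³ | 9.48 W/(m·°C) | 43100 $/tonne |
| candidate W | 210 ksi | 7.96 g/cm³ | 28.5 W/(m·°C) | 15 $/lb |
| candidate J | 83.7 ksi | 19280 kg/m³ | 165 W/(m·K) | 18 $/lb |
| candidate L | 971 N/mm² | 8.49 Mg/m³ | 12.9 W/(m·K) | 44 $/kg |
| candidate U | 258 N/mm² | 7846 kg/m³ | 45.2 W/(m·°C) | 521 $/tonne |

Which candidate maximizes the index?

candidate W

Screen on constraints: k ≥ 20.7 W/(m·K); cost ≤ 36 $/kg. Survivors: candidate W, candidate U.
Convert each candidate to consistent units, then evaluate M:
  candidate W: σ_y = 1448 MPa, ρ = 7960 kg/m³
  candidate U: σ_y = 258.0 MPa, ρ = 7846 kg/m³
  candidate W: M = 16.1×10⁻³
  candidate U: M = 5.17×10⁻³
The maximum is for candidate W.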